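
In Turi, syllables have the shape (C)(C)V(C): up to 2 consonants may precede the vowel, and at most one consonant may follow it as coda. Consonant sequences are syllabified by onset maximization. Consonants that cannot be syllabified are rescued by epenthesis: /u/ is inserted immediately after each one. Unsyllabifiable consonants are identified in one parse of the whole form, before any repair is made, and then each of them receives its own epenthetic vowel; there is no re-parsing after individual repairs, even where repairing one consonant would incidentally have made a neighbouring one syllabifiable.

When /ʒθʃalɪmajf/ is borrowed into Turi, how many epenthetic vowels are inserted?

2

The unsyllabifiable consonants are /ʒ/, /f/; each receives one epenthetic vowel.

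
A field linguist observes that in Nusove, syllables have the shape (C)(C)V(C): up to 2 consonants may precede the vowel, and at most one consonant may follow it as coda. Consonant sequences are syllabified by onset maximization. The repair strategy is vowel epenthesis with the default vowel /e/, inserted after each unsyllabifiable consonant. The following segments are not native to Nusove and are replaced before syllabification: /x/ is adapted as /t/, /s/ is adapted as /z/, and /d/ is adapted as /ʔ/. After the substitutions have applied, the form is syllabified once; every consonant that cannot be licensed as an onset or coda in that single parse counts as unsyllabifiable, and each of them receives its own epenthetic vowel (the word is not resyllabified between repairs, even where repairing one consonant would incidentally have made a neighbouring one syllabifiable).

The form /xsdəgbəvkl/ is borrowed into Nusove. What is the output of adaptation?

Substitution: /x/ → /t/, /s/ → /z/, /d/ → /ʔ/, giving /tzʔəgbəvkl/.
The consonants /t/, /k/, /l/ cannot be parsed into a legal (C)(C)V(C) syllable (at most one coda consonant is licensed; onsets may contain at most 2 consonants).
Epenthesis after each stranded consonant: /t/ → /te/, /k/ → /ke/, /l/ → /le/.

tezʔəgbəvkele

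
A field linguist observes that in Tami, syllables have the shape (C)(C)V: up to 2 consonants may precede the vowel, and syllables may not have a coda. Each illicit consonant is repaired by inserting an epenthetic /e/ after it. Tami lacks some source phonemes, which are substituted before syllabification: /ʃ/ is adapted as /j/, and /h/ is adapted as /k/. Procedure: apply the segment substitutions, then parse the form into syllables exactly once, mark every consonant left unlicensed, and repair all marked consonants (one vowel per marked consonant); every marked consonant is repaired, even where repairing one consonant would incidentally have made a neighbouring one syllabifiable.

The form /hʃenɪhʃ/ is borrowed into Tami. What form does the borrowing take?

Substitution: /h/ → /k/, /ʃ/ → /j/, giving /kjenɪkj/.
The consonants /k/, /j/ cannot be parsed into a legal (C)(C)V syllable (no codas are permitted; onsets may contain at most 2 consonants).
Epenthesis after each stranded consonant: /k/ → /ke/, /j/ → /je/.

kjenɪkeje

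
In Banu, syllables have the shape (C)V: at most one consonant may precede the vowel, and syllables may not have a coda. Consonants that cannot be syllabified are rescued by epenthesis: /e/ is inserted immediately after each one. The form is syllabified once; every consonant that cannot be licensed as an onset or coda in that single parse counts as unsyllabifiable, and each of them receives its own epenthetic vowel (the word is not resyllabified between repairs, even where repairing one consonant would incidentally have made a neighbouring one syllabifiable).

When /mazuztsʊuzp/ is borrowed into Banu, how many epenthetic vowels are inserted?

The unsyllabifiable consonants are /z/, /t/, /z/, /p/; each receives one epenthetic vowel.

4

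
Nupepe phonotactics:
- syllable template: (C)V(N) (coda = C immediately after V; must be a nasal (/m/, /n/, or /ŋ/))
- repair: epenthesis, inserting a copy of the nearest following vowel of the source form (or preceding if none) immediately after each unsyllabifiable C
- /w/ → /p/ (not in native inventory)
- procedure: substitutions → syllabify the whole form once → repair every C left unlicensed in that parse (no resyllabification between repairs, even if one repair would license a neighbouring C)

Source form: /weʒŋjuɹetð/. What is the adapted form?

Substitution: /w/ → /p/, giving /peʒŋjuɹetð/.
The consonants /ʒ/, /ŋ/, /t/, /ð/ cannot be parsed into a legal (C)V(N) syllable (only a nasal (/m/, /n/, or /ŋ/) is licensed in coda position; onsets are limited to one consonant).
Epenthesis after each stranded consonant: /ʒ/ → /ʒu/, /ŋ/ → /ŋu/, /t/ → /te/, /ð/ → /ðe/.

peʒuŋujuɹeteðe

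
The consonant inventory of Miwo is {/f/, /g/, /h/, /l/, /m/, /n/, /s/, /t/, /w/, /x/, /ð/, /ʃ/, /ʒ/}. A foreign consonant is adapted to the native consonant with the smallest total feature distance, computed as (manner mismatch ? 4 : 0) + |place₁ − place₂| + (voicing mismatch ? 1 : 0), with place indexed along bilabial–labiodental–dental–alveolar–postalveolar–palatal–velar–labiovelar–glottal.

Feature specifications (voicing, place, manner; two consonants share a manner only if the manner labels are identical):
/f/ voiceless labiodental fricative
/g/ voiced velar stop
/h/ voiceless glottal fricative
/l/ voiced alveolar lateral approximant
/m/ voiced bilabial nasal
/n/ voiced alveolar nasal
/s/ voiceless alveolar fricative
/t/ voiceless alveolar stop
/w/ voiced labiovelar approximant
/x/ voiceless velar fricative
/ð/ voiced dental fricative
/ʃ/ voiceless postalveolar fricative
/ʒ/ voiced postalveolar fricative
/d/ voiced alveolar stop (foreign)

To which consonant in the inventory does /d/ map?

t

/t/ is closest: same manner (stop), place distance 0 (alveolar→alveolar), voicing differs (+1); total 1. Next closest is /g/ at distance 3.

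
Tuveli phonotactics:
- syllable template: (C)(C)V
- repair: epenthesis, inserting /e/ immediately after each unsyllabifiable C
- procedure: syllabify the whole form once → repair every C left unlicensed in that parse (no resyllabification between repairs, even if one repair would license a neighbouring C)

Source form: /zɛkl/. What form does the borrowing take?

zɛkele

Syllabifying with onset maximization leaves /k/, /l/ stranded (no codas are permitted; onsets may contain at most 2 consonants).
Inserting the epenthetic vowel yields /k/ → /ke/, /l/ → /le/.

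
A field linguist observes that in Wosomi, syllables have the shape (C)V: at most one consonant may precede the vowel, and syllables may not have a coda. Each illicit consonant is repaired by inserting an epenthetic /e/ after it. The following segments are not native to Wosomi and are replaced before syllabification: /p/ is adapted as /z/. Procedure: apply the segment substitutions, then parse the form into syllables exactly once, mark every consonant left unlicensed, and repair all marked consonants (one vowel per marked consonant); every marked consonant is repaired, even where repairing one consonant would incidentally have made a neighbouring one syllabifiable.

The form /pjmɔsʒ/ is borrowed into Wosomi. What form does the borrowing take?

zejemɔseʒe

Substitution: /p/ → /z/, giving /zjmɔsʒ/.
The consonants /z/, /j/, /s/, /ʒ/ cannot be parsed into a legal (C)V syllable (no codas are permitted; onsets are limited to one consonant).
Each unlicensed consonant becomes the onset of a new syllable: /z/ → /ze/, /j/ → /je/, /s/ → /se/, /ʒ/ → /ʒe/.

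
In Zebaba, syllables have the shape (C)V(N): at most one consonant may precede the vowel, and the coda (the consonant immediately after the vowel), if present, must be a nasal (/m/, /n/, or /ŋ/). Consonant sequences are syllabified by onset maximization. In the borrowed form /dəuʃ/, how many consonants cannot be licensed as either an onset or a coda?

1

Under (C)V(N), the unsyllabifiable consonants are /ʃ/ (only a nasal (/m/, /n/, or /ŋ/) is licensed in coda position; onsets are limited to one consonant).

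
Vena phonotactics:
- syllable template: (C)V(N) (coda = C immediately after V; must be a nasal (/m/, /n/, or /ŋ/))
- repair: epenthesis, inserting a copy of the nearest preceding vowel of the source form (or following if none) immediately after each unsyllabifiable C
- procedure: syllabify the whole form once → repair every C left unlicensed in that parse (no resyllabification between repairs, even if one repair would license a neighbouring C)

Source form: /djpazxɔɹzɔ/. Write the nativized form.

The consonants /d/, /j/, /z/, /ɹ/ cannot be parsed into a legal (C)V(N) syllable (only a nasal (/m/, /n/, or /ŋ/) is licensed in coda position; onsets are limited to one consonant).
Epenthesis after each stranded consonant: /d/ → /da/, /j/ → /ja/, /z/ → /za/, /ɹ/ → /ɹɔ/.

dajapazaxɔɹɔzɔ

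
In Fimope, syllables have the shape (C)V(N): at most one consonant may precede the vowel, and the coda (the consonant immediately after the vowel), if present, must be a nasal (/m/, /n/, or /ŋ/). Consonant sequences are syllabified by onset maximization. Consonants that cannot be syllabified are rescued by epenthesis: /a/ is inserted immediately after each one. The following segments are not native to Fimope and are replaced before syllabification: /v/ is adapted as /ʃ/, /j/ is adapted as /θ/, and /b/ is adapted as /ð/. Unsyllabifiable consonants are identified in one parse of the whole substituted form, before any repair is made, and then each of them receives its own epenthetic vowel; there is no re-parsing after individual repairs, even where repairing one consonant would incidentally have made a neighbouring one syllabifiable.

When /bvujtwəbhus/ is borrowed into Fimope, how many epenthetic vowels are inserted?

After substitution the input is /ðʃuθtwəðhus/.
The unsyllabifiable consonants are /ð/, /θ/, /t/, /ð/, /s/; each receives one epenthetic vowel.

5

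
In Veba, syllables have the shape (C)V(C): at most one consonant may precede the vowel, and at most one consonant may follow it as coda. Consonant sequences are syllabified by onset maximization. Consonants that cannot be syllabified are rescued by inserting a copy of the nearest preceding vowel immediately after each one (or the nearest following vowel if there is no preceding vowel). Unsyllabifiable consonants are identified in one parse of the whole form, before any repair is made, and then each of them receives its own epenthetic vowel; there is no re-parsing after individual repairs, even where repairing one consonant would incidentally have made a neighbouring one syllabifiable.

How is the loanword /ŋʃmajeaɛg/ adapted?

The consonants /ŋ/, /ʃ/ cannot be parsed into a legal (C)V(C) syllable (at most one coda consonant is licensed; onsets are limited to one consonant).
Each unlicensed consonant becomes the onset of a new syllable: /ŋ/ → /ŋa/, /ʃ/ → /ʃa/.

ŋaʃamajeaɛg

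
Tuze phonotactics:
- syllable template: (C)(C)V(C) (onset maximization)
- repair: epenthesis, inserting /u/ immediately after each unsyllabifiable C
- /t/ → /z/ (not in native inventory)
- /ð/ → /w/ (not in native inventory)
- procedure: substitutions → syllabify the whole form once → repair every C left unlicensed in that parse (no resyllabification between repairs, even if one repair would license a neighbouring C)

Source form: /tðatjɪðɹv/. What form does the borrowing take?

Substitution: /t/ → /z/, /ð/ → /w/, giving /zwazjɪwɹv/.
Under (C)(C)V(C), the unsyllabifiable consonants are /ɹ/, /v/ (at most one coda consonant is licensed; onsets may contain at most 2 consonants).
Each unlicensed consonant becomes the onset of a new syllable: /ɹ/ → /ɹu/, /v/ → /vu/.

zwazjɪwɹuvu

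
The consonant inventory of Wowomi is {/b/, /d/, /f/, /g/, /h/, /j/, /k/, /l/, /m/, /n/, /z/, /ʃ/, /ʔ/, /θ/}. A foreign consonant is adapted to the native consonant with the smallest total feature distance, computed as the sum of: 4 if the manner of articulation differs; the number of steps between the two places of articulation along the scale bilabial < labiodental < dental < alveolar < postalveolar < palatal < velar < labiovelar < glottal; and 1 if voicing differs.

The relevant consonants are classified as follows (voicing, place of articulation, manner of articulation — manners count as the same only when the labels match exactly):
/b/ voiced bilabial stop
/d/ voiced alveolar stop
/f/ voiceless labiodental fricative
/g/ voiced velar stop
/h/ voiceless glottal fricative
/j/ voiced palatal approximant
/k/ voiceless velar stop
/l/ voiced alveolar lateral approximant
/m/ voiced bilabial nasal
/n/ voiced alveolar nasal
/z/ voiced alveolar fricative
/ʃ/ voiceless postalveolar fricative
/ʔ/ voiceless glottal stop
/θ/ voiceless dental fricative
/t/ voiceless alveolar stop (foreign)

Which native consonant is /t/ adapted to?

/d/ is closest: same manner (stop), place distance 0 (alveolar→alveolar), voicing differs (+1); total 1. Next closest is /k/ at distance 3.

d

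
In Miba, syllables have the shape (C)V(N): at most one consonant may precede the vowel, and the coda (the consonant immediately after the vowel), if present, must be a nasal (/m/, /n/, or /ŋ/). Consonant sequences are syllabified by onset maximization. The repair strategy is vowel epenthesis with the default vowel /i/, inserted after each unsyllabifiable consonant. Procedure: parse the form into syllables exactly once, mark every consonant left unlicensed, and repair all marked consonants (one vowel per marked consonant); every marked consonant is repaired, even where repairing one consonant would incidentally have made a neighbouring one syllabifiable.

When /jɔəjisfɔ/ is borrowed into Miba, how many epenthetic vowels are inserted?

The unsyllabifiable consonants are /s/; each receives one epenthetic vowel.

1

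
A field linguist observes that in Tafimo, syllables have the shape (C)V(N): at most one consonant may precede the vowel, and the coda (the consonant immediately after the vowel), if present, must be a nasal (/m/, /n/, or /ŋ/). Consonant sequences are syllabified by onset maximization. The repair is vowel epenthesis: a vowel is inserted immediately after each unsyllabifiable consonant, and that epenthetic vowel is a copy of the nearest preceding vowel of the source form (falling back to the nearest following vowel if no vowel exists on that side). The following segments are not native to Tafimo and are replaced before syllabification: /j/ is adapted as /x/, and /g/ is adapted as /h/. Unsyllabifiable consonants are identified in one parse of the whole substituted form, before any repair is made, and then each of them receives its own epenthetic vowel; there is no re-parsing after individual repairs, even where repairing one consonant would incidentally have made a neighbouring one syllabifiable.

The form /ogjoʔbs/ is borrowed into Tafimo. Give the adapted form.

ohoxoʔoboso

Substitution: /g/ → /h/, /j/ → /x/, giving /ohxoʔbs/.
Under (C)V(N), the unsyllabifiable consonants are /h/, /ʔ/, /b/, /s/ (only a nasal (/m/, /n/, or /ŋ/) is licensed in coda position; onsets are limited to one consonant).
Epenthesis after each stranded consonant: /h/ → /ho/, /ʔ/ → /ʔo/, /b/ → /bo/, /s/ → /so/.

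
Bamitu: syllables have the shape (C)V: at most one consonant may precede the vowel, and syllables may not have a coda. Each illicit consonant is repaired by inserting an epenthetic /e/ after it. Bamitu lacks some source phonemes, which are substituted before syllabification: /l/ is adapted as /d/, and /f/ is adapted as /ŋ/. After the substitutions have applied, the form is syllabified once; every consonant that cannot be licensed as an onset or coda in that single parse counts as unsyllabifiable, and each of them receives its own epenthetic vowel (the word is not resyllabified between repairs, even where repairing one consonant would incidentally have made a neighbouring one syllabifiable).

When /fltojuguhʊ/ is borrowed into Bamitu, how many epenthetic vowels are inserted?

After substitution the input is /ŋdtojuguhʊ/.
The unsyllabifiable consonants are /ŋ/, /d/; each receives one epenthetic vowel.

2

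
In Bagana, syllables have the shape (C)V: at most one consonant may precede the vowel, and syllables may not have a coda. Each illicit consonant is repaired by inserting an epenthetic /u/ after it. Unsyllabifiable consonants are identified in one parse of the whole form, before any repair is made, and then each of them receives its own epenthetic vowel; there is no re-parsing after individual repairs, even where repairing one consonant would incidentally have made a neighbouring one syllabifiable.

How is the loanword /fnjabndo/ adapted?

funujabunudo

The consonants /f/, /n/, /b/, /n/ cannot be parsed into a legal (C)V syllable (no codas are permitted; onsets are limited to one consonant).
Inserting the epenthetic vowel yields /f/ → /fu/, /n/ → /nu/, /b/ → /bu/, /n/ → /nu/.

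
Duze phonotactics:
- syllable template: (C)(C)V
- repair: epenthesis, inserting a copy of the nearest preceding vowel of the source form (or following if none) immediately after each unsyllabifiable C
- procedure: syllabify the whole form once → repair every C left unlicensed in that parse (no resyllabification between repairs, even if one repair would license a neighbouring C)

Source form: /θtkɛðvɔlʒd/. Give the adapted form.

θɛtkɛðvɔlɔʒɔdɔ

Under (C)(C)V, the unsyllabifiable consonants are /θ/, /l/, /ʒ/, /d/ (no codas are permitted; onsets may contain at most 2 consonants).
Each unlicensed consonant becomes the onset of a new syllable: /θ/ → /θɛ/, /l/ → /lɔ/, /ʒ/ → /ʒɔ/, /d/ → /dɔ/.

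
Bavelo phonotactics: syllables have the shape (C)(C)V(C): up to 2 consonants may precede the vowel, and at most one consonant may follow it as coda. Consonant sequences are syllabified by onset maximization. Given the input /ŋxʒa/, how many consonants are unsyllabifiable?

The consonants /ŋ/ cannot be parsed into a legal (C)(C)V(C) syllable (at most one coda consonant is licensed; onsets may contain at most 2 consonants).

1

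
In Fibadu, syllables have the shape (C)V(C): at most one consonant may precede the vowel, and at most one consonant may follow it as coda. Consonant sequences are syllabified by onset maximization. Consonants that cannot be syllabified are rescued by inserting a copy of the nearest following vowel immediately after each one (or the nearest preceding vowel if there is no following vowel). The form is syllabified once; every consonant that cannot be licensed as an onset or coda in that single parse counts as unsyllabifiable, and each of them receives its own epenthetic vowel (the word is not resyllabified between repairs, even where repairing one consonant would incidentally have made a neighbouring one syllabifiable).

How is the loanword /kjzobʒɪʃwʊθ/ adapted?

Syllabifying with onset maximization leaves /k/, /j/ stranded (at most one coda consonant is licensed; onsets are limited to one consonant).
Inserting the epenthetic vowel yields /k/ → /ko/, /j/ → /jo/.

kojozobʒɪʃwʊθ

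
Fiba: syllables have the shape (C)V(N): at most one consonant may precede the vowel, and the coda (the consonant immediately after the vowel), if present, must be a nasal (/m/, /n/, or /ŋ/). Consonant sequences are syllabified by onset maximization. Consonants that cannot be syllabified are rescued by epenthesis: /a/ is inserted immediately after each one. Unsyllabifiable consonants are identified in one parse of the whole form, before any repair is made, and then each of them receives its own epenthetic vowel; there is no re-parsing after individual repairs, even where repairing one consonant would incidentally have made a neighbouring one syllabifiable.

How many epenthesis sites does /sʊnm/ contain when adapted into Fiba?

The unsyllabifiable consonants are /m/; each receives one epenthetic vowel.

1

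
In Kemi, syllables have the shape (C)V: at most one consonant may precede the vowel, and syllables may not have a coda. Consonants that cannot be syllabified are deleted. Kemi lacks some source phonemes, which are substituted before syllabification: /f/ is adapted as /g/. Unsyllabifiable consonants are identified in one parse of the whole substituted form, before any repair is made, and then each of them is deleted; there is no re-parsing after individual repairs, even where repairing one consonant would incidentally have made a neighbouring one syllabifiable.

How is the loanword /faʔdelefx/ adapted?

Substitution: /f/ → /g/, giving /gaʔdelegx/.
Under (C)V, the unsyllabifiable consonants are /ʔ/, /g/, /x/ (no codas are permitted; onsets are limited to one consonant).
Deleting the stranded consonants removes /ʔ/, /g/, /x/.

gadele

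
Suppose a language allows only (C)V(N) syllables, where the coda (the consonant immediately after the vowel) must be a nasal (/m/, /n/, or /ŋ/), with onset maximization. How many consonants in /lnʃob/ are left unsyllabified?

Syllabifying with onset maximization leaves /l/, /n/, /b/ stranded (only a nasal (/m/, /n/, or /ŋ/) is licensed in coda position; onsets are limited to one consonant).

3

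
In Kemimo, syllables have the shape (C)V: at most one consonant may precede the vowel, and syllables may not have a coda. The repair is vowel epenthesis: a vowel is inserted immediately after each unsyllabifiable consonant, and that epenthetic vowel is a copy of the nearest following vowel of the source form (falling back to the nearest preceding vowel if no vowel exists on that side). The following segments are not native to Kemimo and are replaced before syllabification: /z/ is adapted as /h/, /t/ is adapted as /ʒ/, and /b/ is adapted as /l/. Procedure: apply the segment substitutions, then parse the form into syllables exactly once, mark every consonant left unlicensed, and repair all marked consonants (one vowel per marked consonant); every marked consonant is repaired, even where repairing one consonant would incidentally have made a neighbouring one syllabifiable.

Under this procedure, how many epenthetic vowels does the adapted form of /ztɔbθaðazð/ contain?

4

After substitution the input is /hʒɔlθaðahð/.
The unsyllabifiable consonants are /h/, /l/, /h/, /ð/; each receives one epenthetic vowel.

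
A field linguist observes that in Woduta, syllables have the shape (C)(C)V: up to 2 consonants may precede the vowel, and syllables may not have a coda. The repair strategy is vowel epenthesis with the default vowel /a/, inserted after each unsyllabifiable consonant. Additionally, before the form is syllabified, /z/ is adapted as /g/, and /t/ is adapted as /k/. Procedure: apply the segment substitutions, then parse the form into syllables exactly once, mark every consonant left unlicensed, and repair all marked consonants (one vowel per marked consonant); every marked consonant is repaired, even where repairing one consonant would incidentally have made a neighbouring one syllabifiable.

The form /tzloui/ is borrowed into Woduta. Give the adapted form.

Substitution: /t/ → /k/, /z/ → /g/, giving /kgloui/.
Syllabifying with onset maximization leaves /k/ stranded (no codas are permitted; onsets may contain at most 2 consonants).
Each unlicensed consonant becomes the onset of a new syllable: /k/ → /ka/.

kagloui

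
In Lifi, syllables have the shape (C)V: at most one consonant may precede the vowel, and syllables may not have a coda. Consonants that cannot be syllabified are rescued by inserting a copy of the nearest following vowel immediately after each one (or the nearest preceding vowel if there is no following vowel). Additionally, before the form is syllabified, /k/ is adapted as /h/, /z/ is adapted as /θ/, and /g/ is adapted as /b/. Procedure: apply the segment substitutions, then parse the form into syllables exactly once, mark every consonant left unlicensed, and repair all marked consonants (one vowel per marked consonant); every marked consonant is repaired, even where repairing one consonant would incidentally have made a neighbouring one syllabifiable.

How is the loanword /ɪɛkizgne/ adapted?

Substitution: /k/ → /h/, /z/ → /θ/, /g/ → /b/, giving /ɪɛhiθbne/.
Under (C)V, the unsyllabifiable consonants are /θ/, /b/ (no codas are permitted; onsets are limited to one consonant).
Inserting the epenthetic vowel yields /θ/ → /θe/, /b/ → /be/.

ɪɛhiθebene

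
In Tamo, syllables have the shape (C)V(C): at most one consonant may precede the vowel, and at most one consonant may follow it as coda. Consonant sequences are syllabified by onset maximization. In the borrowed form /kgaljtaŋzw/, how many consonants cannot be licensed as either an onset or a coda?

4

Syllabifying with onset maximization leaves /k/, /j/, /z/, /w/ stranded (at most one coda consonant is licensed; onsets are limited to one consonant).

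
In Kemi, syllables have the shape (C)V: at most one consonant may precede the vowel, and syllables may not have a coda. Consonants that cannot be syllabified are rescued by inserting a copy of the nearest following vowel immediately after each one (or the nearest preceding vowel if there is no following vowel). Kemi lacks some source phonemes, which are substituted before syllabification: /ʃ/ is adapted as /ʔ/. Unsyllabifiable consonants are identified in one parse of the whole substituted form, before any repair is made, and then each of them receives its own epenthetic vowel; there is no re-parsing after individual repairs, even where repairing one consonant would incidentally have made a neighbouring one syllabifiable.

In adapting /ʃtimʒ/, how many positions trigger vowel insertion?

After substitution the input is /ʔtimʒ/.
The unsyllabifiable consonants are /ʔ/, /m/, /ʒ/; each receives one epenthetic vowel.

3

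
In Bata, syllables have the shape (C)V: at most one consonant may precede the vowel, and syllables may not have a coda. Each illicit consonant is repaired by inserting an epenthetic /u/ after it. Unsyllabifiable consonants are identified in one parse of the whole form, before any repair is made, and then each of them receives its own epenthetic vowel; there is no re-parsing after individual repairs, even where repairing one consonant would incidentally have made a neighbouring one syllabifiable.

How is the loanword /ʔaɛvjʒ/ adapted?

ʔaɛvujuʒu

Under (C)V, the unsyllabifiable consonants are /v/, /j/, /ʒ/ (no codas are permitted; onsets are limited to one consonant).
Inserting the epenthetic vowel yields /v/ → /vu/, /j/ → /ju/, /ʒ/ → /ʒu/.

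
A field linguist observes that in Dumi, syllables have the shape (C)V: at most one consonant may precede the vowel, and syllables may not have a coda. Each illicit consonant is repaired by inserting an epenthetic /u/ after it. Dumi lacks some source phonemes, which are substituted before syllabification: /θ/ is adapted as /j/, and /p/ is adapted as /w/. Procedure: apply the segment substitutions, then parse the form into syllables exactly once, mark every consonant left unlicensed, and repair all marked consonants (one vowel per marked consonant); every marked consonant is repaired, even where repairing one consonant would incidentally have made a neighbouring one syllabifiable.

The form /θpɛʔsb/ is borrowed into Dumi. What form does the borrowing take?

juwɛʔusubu

Substitution: /θ/ → /j/, /p/ → /w/, giving /jwɛʔsb/.
Under (C)V, the unsyllabifiable consonants are /j/, /ʔ/, /s/, /b/ (no codas are permitted; onsets are limited to one consonant).
Each unlicensed consonant becomes the onset of a new syllable: /j/ → /ju/, /ʔ/ → /ʔu/, /s/ → /su/, /b/ → /bu/.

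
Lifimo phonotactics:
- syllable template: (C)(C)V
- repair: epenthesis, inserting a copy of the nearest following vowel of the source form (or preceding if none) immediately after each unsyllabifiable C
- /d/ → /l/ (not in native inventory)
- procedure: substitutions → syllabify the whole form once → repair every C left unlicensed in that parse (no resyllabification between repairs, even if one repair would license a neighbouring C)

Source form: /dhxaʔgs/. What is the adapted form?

lahxaʔagasa

Substitution: /d/ → /l/, giving /lhxaʔgs/.
Syllabifying with onset maximization leaves /l/, /ʔ/, /g/, /s/ stranded (no codas are permitted; onsets may contain at most 2 consonants).
Each unlicensed consonant becomes the onset of a new syllable: /l/ → /la/, /ʔ/ → /ʔa/, /g/ → /ga/, /s/ → /sa/.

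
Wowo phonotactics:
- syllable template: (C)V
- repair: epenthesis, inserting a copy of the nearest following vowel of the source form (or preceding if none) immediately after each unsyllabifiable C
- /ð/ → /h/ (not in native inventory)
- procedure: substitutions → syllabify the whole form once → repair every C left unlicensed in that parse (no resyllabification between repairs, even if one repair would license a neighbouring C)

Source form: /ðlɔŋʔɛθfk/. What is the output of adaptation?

hɔlɔŋɛʔɛθɛfɛkɛ

Substitution: /ð/ → /h/, giving /hlɔŋʔɛθfk/.
Under (C)V, the unsyllabifiable consonants are /h/, /ŋ/, /θ/, /f/, /k/ (no codas are permitted; onsets are limited to one consonant).
Inserting the epenthetic vowel yields /h/ → /hɔ/, /ŋ/ → /ŋɛ/, /θ/ → /θɛ/, /f/ → /fɛ/, /k/ → /kɛ/.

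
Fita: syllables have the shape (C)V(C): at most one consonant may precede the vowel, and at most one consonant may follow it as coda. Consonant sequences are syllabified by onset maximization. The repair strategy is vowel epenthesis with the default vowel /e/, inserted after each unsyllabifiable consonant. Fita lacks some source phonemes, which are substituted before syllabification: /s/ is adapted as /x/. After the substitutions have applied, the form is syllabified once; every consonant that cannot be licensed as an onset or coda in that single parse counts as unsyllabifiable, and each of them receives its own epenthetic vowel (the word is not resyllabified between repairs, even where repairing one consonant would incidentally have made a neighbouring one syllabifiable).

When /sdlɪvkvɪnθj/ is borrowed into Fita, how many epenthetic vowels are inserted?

After substitution the input is /xdlɪvkvɪnθj/.
The unsyllabifiable consonants are /x/, /d/, /k/, /θ/, /j/; each receives one epenthetic vowel.

5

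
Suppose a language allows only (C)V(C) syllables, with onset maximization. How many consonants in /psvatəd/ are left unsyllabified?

2

Under (C)V(C), the unsyllabifiable consonants are /p/, /s/ (at most one coda consonant is licensed; onsets are limited to one consonant).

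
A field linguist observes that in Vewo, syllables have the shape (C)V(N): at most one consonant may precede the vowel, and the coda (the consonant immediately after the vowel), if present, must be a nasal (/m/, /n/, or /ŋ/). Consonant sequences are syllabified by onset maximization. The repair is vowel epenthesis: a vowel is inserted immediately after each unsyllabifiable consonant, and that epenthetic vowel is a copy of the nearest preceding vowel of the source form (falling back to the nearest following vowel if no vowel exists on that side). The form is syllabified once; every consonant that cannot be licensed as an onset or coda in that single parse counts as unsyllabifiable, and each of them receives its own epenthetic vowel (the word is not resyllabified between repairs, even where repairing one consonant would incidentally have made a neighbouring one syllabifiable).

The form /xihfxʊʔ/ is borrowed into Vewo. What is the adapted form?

xihifixʊʔʊ

The consonants /h/, /f/, /ʔ/ cannot be parsed into a legal (C)V(N) syllable (only a nasal (/m/, /n/, or /ŋ/) is licensed in coda position; onsets are limited to one consonant).
Each unlicensed consonant becomes the onset of a new syllable: /h/ → /hi/, /f/ → /fi/, /ʔ/ → /ʔʊ/.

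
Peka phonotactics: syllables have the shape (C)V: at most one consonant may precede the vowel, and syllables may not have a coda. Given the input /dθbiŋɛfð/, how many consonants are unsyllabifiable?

4

The consonants /d/, /θ/, /f/, /ð/ cannot be parsed into a legal (C)V syllable (no codas are permitted; onsets are limited to one consonant).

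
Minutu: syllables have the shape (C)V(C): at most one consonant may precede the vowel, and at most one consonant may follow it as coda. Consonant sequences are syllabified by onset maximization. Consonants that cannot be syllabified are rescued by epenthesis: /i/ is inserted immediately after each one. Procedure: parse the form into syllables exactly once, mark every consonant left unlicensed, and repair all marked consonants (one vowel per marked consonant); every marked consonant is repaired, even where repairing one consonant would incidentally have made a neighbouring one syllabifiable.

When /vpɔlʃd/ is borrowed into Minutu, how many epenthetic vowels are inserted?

The unsyllabifiable consonants are /v/, /ʃ/, /d/; each receives one epenthetic vowel.

3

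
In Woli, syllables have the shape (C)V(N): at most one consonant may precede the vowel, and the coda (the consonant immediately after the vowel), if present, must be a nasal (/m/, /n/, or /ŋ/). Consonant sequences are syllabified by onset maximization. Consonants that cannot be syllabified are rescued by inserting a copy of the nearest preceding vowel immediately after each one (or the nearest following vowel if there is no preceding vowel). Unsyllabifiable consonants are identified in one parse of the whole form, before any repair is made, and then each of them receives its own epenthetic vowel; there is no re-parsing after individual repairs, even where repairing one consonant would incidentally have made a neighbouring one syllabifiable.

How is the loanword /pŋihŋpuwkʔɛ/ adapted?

The consonants /p/, /h/, /ŋ/, /w/, /k/ cannot be parsed into a legal (C)V(N) syllable (only a nasal (/m/, /n/, or /ŋ/) is licensed in coda position; onsets are limited to one consonant).
Epenthesis after each stranded consonant: /p/ → /pi/, /h/ → /hi/, /ŋ/ → /ŋi/, /w/ → /wu/, /k/ → /ku/.

piŋihiŋipuwukuʔɛ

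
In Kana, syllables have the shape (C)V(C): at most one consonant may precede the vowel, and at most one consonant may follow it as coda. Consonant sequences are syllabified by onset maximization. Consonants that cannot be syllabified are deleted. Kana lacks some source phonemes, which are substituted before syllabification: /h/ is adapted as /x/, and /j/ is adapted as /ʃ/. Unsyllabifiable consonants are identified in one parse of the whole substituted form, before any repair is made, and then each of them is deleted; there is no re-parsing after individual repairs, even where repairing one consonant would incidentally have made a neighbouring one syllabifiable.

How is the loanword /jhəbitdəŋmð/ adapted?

Substitution: /j/ → /ʃ/, /h/ → /x/, giving /ʃxəbitdəŋmð/.
The consonants /ʃ/, /m/, /ð/ cannot be parsed into a legal (C)V(C) syllable (at most one coda consonant is licensed; onsets are limited to one consonant).
Deletion applies to /ʃ/, /m/, /ð/.

xəbitdəŋ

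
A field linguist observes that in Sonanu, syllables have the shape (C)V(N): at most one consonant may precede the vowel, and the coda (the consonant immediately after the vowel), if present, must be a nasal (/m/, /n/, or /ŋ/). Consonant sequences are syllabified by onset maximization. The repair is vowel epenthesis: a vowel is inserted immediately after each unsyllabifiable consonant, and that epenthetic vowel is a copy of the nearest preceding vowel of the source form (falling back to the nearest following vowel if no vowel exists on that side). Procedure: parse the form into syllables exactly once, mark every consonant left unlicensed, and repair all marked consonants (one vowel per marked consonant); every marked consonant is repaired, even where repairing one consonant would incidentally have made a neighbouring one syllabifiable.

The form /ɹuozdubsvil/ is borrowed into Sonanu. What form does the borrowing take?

ɹuozodubusuvili

The consonants /z/, /b/, /s/, /l/ cannot be parsed into a legal (C)V(N) syllable (only a nasal (/m/, /n/, or /ŋ/) is licensed in coda position; onsets are limited to one consonant).
Each unlicensed consonant becomes the onset of a new syllable: /z/ → /zo/, /b/ → /bu/, /s/ → /su/, /l/ → /li/.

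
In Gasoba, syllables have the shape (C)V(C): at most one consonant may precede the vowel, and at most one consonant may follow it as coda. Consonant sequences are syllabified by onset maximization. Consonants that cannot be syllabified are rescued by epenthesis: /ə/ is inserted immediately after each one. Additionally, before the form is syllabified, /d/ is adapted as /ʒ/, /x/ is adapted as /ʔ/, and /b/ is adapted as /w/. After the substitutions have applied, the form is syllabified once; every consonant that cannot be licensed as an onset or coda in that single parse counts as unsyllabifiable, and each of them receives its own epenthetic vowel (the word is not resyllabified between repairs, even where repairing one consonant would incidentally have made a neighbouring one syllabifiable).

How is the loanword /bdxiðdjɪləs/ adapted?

Substitution: /b/ → /w/, /d/ → /ʒ/, /x/ → /ʔ/, giving /wʒʔiðʒjɪləs/.
Under (C)V(C), the unsyllabifiable consonants are /w/, /ʒ/, /ʒ/ (at most one coda consonant is licensed; onsets are limited to one consonant).
Each unlicensed consonant becomes the onset of a new syllable: /w/ → /wə/, /ʒ/ → /ʒə/, /ʒ/ → /ʒə/.

wəʒəʔiðʒəjɪləs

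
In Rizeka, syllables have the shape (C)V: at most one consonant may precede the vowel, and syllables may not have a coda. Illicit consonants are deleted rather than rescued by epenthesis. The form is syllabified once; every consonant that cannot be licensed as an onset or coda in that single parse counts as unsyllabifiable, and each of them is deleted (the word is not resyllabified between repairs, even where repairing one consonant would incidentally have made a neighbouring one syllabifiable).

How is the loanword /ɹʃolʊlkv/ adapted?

Under (C)V, the unsyllabifiable consonants are /ɹ/, /l/, /k/, /v/ (no codas are permitted; onsets are limited to one consonant).
Deletion applies to /ɹ/, /l/, /k/, /v/.

ʃolʊ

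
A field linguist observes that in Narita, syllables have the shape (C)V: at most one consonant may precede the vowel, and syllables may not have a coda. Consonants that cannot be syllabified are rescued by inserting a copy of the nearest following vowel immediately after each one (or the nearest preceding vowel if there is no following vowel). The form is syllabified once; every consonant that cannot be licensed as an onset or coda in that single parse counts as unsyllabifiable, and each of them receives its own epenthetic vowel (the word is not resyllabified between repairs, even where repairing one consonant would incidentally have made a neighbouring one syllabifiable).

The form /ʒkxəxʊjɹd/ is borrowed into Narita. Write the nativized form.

ʒəkəxəxʊjʊɹʊdʊ

Under (C)V, the unsyllabifiable consonants are /ʒ/, /k/, /j/, /ɹ/, /d/ (no codas are permitted; onsets are limited to one consonant).
Inserting the epenthetic vowel yields /ʒ/ → /ʒə/, /k/ → /kə/, /j/ → /jʊ/, /ɹ/ → /ɹʊ/, /d/ → /dʊ/.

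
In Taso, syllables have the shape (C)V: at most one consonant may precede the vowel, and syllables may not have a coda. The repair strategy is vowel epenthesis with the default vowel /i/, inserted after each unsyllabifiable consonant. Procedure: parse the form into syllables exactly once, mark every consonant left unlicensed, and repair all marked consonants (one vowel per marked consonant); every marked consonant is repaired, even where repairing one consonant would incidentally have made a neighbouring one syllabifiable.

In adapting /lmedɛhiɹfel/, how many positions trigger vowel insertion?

The unsyllabifiable consonants are /l/, /ɹ/, /l/; each receives one epenthetic vowel.

3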